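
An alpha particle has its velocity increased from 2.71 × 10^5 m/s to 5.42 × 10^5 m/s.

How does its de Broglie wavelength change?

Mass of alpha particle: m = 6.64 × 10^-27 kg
The wavelength decreases by a factor of 2.

Using λ = h/(mv):

Initial wavelength: λ₁ = h/(mv₁) = 3.68 × 10^-13 m
Final wavelength: λ₂ = h/(mv₂) = 1.84 × 10^-13 m

Since λ ∝ 1/v, when velocity increases by a factor of 2, the wavelength decreases by a factor of 2.

λ₂/λ₁ = v₁/v₂ = 1/2

The wavelength decreases by a factor of 2.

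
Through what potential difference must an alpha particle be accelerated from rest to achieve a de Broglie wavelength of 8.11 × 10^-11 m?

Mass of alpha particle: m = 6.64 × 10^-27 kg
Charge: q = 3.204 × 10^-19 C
1.57 × 10^-2 V

From λ = h/√(2mqV), we solve for V:

λ² = h²/(2mqV)
V = h²/(2mqλ²)
V = (6.626 × 10^-34 J·s)² / (2 × 6.64 × 10^-27 kg × 3.204 × 10^-19 C × (8.11 × 10^-11 m)²)
V = 1.57 × 10^-2 V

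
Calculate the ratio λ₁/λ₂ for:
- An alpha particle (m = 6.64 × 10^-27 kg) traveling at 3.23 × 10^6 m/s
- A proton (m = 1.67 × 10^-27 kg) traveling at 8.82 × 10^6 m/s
λ₁/λ₂ = 0.687

Using λ = h/(mv):

λ₁ = h/(m₁v₁) = 3.09 × 10^-14 m
λ₂ = h/(m₂v₂) = 4.50 × 10^-14 m

Ratio λ₁/λ₂ = (m₂v₂)/(m₁v₁)
         = (1.67 × 10^-27 kg × 8.82 × 10^6 m/s) / (6.64 × 10^-27 kg × 3.23 × 10^6 m/s)
         = 0.687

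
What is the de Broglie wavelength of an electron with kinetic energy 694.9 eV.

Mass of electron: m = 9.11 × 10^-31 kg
4.65 × 10^-11 m

Using λ = h/√(2mKE):

First convert KE to Joules: KE = 694.9 eV = 1.113 × 10^-16 J

λ = h/√(2mKE)
λ = (6.626 × 10^-34 J·s) / √(2 × 9.11 × 10^-31 kg × 1.113 × 10^-16 J)
λ = 4.65 × 10^-11 m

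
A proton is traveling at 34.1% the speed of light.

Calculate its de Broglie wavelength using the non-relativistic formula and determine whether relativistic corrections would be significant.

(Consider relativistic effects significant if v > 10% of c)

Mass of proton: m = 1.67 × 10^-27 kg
Yes, relativistic corrections are needed.

Using the non-relativistic de Broglie formula λ = h/(mv):

v = 34.1% × c = 1.022 × 10^8 m/s

λ = h/(mv)
λ = (6.626 × 10^-34 J·s) / (1.67 × 10^-27 kg × 1.022 × 10^8 m/s)
λ = 3.88 × 10^-15 m

Since v = 34.1% of c > 10% of c, relativistic corrections ARE significant and the actual wavelength would differ from this non-relativistic estimate.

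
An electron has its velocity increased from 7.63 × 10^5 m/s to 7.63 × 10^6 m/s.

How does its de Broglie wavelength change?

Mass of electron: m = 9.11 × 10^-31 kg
The wavelength decreases by a factor of 10.

Using λ = h/(mv):

Initial wavelength: λ₁ = h/(mv₁) = 9.53 × 10^-10 m
Final wavelength: λ₂ = h/(mv₂) = 9.53 × 10^-11 m

Since λ ∝ 1/v, when velocity increases by a factor of 10, the wavelength decreases by a factor of 10.

λ₂/λ₁ = v₁/v₂ = 1/10

The wavelength decreases by a factor of 10.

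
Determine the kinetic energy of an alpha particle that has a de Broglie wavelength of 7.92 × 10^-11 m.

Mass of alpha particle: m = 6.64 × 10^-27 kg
5.27 × 10^-21 J (or 0.0329 eV)

From λ = h/√(2mKE), we solve for KE:

λ² = h²/(2mKE)
KE = h²/(2mλ²)
KE = (6.626 × 10^-34 J·s)² / (2 × 6.64 × 10^-27 kg × (7.92 × 10^-11 m)²)
KE = 5.27 × 10^-21 J
KE = 0.0329 eV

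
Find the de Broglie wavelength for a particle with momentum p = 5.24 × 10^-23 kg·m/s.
1.26 × 10^-11 m

Using the de Broglie relation λ = h/p:

λ = h/p
λ = (6.626 × 10^-34 J·s) / (5.24 × 10^-23 kg·m/s)
λ = 1.26 × 10^-11 m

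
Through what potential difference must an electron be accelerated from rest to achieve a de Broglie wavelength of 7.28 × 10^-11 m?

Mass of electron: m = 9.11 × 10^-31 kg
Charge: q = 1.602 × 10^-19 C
284 V

From λ = h/√(2mqV), we solve for V:

λ² = h²/(2mqV)
V = h²/(2mqλ²)
V = (6.626 × 10^-34 J·s)² / (2 × 9.11 × 10^-31 kg × 1.602 × 10^-19 C × (7.28 × 10^-11 m)²)
V = 284 V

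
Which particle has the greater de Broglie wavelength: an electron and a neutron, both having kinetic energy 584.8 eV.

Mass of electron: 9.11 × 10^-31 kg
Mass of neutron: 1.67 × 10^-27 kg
The electron has the longer wavelength.

Using λ = h/√(2mKE):

For electron: λ₁ = h/√(2m₁KE) = 5.07 × 10^-11 m
For neutron: λ₂ = h/√(2m₂KE) = 1.18 × 10^-12 m

Since λ ∝ 1/√m at constant kinetic energy, the lighter particle has the longer wavelength.

The electron has the longer de Broglie wavelength.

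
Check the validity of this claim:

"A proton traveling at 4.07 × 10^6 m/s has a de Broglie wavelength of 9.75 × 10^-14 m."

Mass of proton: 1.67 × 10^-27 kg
True

The claim is correct.

Using λ = h/(mv):
λ = (6.626 × 10^-34 J·s) / (1.67 × 10^-27 kg × 4.07 × 10^6 m/s)
λ = 9.75 × 10^-14 m

This matches the claimed value.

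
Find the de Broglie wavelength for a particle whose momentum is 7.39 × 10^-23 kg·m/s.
8.97 × 10^-12 m

Using the de Broglie relation λ = h/p:

λ = h/p
λ = (6.626 × 10^-34 J·s) / (7.39 × 10^-23 kg·m/s)
λ = 8.97 × 10^-12 m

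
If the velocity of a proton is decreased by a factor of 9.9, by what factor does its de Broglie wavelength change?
The wavelength increases by a factor of 9.9.

From λ = h/(mv), the wavelength is inversely proportional to velocity:

λ ∝ 1/v

If v → v/9.9, then λ → 9.9λ

When velocity is decreased by a factor of 9.9, the wavelength increases by a factor of 9.9.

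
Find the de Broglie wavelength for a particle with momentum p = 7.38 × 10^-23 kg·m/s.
8.98 × 10^-12 m

Using the de Broglie relation λ = h/p:

λ = h/p
λ = (6.626 × 10^-34 J·s) / (7.38 × 10^-23 kg·m/s)
λ = 8.98 × 10^-12 m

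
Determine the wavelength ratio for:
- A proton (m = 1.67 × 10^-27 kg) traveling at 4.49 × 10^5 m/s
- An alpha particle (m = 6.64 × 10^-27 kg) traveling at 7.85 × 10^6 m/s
λ₁/λ₂ = 69.5

Using λ = h/(mv):

λ₁ = h/(m₁v₁) = 8.84 × 10^-13 m
λ₂ = h/(m₂v₂) = 1.27 × 10^-14 m

Ratio λ₁/λ₂ = (m₂v₂)/(m₁v₁)
         = (6.64 × 10^-27 kg × 7.85 × 10^6 m/s) / (1.67 × 10^-27 kg × 4.49 × 10^5 m/s)
         = 69.5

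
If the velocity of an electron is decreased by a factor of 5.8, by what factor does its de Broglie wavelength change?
The wavelength increases by a factor of 5.8.

From λ = h/(mv), the wavelength is inversely proportional to velocity:

λ ∝ 1/v

If v → v/5.8, then λ → 5.8λ

When velocity is decreased by a factor of 5.8, the wavelength increases by a factor of 5.8.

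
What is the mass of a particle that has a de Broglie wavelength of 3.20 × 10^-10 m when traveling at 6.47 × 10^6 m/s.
3.20 × 10^-31 kg

From the de Broglie relation λ = h/(mv), we solve for m:

m = h/(λv)
m = (6.626 × 10^-34 J·s) / (3.20 × 10^-10 m × 6.47 × 10^6 m/s)
m = 3.20 × 10^-31 kg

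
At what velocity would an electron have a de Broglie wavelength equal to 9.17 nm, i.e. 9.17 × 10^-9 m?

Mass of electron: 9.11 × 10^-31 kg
7.93 × 10^4 m/s

From λ = h/(mv), solve for v:

v = h/(mλ)
v = (6.626 × 10^-34 J·s) / (9.11 × 10^-31 kg × 9.17 × 10^-9 m)
v = 7.93 × 10^4 m/s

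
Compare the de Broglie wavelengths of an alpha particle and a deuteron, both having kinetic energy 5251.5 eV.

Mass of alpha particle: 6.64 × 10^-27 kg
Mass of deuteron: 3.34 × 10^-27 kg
The deuteron has the longer wavelength.

Using λ = h/√(2mKE):

For alpha particle: λ₁ = h/√(2m₁KE) = 1.98 × 10^-13 m
For deuteron: λ₂ = h/√(2m₂KE) = 2.79 × 10^-13 m

Since λ ∝ 1/√m at constant kinetic energy, the lighter particle has the longer wavelength.

The deuteron has the longer de Broglie wavelength.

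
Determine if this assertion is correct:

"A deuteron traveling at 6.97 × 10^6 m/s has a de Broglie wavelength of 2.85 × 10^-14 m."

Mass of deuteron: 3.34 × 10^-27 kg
True

The claim is correct.

Using λ = h/(mv):
λ = (6.626 × 10^-34 J·s) / (3.34 × 10^-27 kg × 6.97 × 10^6 m/s)
λ = 2.85 × 10^-14 m

This matches the claimed value.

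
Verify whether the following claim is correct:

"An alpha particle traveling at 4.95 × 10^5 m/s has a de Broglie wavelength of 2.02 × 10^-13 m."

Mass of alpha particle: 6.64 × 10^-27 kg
True

The claim is correct.

Using λ = h/(mv):
λ = (6.626 × 10^-34 J·s) / (6.64 × 10^-27 kg × 4.95 × 10^5 m/s)
λ = 2.02 × 10^-13 m

This matches the claimed value.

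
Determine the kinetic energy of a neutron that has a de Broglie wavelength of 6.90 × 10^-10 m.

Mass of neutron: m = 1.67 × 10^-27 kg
2.76 × 10^-22 J (or 1.72 × 10^-3 eV)

From λ = h/√(2mKE), we solve for KE:

λ² = h²/(2mKE)
KE = h²/(2mλ²)
KE = (6.626 × 10^-34 J·s)² / (2 × 1.67 × 10^-27 kg × (6.90 × 10^-10 m)²)
KE = 2.76 × 10^-22 J
KE = 1.72 × 10^-3 eV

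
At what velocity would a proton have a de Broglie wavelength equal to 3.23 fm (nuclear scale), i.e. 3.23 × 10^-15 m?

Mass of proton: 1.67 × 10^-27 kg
1.23 × 10^8 m/s

From λ = h/(mv), solve for v:

v = h/(mλ)
v = (6.626 × 10^-34 J·s) / (1.67 × 10^-27 kg × 3.23 × 10^-15 m)
v = 1.23 × 10^8 m/s

Note: This velocity is 41.0% of the speed of light, so relativistic corrections would be needed for a more accurate calculation.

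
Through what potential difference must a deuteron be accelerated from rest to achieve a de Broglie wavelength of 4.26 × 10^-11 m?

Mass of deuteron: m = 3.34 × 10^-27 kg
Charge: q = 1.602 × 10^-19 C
2.26 × 10^-1 V

From λ = h/√(2mqV), we solve for V:

λ² = h²/(2mqV)
V = h²/(2mqλ²)
V = (6.626 × 10^-34 J·s)² / (2 × 3.34 × 10^-27 kg × 1.602 × 10^-19 C × (4.26 × 10^-11 m)²)
V = 2.26 × 10^-1 V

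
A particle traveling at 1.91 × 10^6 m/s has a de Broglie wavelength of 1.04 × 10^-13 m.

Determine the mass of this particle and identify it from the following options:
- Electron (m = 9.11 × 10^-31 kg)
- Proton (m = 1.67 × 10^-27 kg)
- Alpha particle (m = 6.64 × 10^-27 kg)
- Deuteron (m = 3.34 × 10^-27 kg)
The particle is a deuteron.

From λ = h/(mv), solve for mass:

m = h/(λv)
m = (6.626 × 10^-34 J·s) / (1.04 × 10^-13 m × 1.91 × 10^6 m/s)
m = 3.34 × 10^-27 kg

Comparing with the listed masses, this is closest to a deuteron.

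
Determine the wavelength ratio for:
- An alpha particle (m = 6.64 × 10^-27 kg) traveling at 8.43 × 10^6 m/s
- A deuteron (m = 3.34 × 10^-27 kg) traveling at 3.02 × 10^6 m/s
λ₁/λ₂ = 0.180

Using λ = h/(mv):

λ₁ = h/(m₁v₁) = 1.18 × 10^-14 m
λ₂ = h/(m₂v₂) = 6.57 × 10^-14 m

Ratio λ₁/λ₂ = (m₂v₂)/(m₁v₁)
         = (3.34 × 10^-27 kg × 3.02 × 10^6 m/s) / (6.64 × 10^-27 kg × 8.43 × 10^6 m/s)
         = 0.180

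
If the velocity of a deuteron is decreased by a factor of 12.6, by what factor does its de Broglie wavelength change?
The wavelength increases by a factor of 12.6.

From λ = h/(mv), the wavelength is inversely proportional to velocity:

λ ∝ 1/v

If v → v/12.6, then λ → 12.6λ

When velocity is decreased by a factor of 12.6, the wavelength increases by a factor of 12.6.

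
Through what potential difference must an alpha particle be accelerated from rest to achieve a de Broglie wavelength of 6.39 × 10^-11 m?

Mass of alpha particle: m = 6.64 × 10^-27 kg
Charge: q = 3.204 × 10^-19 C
2.53 × 10^-2 V

From λ = h/√(2mqV), we solve for V:

λ² = h²/(2mqV)
V = h²/(2mqλ²)
V = (6.626 × 10^-34 J·s)² / (2 × 6.64 × 10^-27 kg × 3.204 × 10^-19 C × (6.39 × 10^-11 m)²)
V = 2.53 × 10^-2 V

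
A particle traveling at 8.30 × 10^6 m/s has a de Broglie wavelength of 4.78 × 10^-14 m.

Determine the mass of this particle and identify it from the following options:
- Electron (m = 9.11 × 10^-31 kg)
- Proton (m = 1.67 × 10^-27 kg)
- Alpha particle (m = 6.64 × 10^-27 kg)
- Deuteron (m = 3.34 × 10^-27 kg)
The particle is a proton.

From λ = h/(mv), solve for mass:

m = h/(λv)
m = (6.626 × 10^-34 J·s) / (4.78 × 10^-14 m × 8.30 × 10^6 m/s)
m = 1.67 × 10^-27 kg

Comparing with the listed masses, this is closest to a proton.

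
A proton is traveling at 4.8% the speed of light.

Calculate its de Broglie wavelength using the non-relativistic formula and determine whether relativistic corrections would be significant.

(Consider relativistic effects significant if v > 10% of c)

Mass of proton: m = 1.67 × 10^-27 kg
No, relativistic corrections are not needed.

Using the non-relativistic de Broglie formula λ = h/(mv):

v = 4.8% × c = 1.439 × 10^7 m/s

λ = h/(mv)
λ = (6.626 × 10^-34 J·s) / (1.67 × 10^-27 kg × 1.439 × 10^7 m/s)
λ = 2.76 × 10^-14 m

Since v = 4.8% of c < 10% of c, relativistic corrections are NOT significant and this non-relativistic result is a good approximation.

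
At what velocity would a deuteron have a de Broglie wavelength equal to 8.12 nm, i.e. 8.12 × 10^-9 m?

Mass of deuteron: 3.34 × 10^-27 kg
2.44 × 10^1 m/s

From λ = h/(mv), solve for v:

v = h/(mλ)
v = (6.626 × 10^-34 J·s) / (3.34 × 10^-27 kg × 8.12 × 10^-9 m)
v = 2.44 × 10^1 m/s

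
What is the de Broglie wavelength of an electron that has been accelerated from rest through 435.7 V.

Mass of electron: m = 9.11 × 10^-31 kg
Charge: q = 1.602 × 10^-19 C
5.88 × 10^-11 m

When a particle is accelerated through voltage V, it gains kinetic energy KE = qV.

The de Broglie wavelength is then λ = h/√(2mqV):

λ = h/√(2mqV)
λ = (6.626 × 10^-34 J·s) / √(2 × 9.11 × 10^-31 kg × 1.602 × 10^-19 C × 435.7 V)
λ = 5.88 × 10^-11 m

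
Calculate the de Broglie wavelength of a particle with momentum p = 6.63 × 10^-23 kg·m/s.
9.99 × 10^-12 m

Using the de Broglie relation λ = h/p:

λ = h/p
λ = (6.626 × 10^-34 J·s) / (6.63 × 10^-23 kg·m/s)
λ = 9.99 × 10^-12 m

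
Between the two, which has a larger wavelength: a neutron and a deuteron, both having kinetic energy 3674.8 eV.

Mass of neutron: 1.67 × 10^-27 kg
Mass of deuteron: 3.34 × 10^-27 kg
The neutron has the longer wavelength.

Using λ = h/√(2mKE):

For neutron: λ₁ = h/√(2m₁KE) = 4.73 × 10^-13 m
For deuteron: λ₂ = h/√(2m₂KE) = 3.34 × 10^-13 m

Since λ ∝ 1/√m at constant kinetic energy, the lighter particle has the longer wavelength.

The neutron has the longer de Broglie wavelength.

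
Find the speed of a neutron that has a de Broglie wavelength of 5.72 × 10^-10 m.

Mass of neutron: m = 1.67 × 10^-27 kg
6.94 × 10^2 m/s

From the de Broglie relation λ = h/(mv), we solve for v:

v = h/(mλ)
v = (6.626 × 10^-34 J·s) / (1.67 × 10^-27 kg × 5.72 × 10^-10 m)
v = 6.94 × 10^2 m/s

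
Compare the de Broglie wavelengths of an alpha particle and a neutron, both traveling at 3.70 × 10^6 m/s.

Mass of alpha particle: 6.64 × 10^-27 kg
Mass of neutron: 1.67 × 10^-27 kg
The neutron has the longer wavelength.

Using λ = h/(mv), since both particles have the same velocity, the wavelength depends only on mass.

For alpha particle: λ₁ = h/(m₁v) = 2.70 × 10^-14 m
For neutron: λ₂ = h/(m₂v) = 1.07 × 10^-13 m

Since λ ∝ 1/m at constant velocity, the lighter particle has the longer wavelength.

The neutron has the longer de Broglie wavelength.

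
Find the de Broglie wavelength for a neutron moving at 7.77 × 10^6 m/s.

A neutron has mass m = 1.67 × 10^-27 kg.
5.11 × 10^-14 m

Using the de Broglie relation λ = h/(mv):

λ = h/(mv)
λ = (6.626 × 10^-34 J·s) / (1.67 × 10^-27 kg × 7.77 × 10^6 m/s)
λ = 5.11 × 10^-14 m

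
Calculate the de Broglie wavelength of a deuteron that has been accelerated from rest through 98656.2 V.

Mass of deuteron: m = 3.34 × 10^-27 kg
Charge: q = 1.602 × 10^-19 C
6.45 × 10^-14 m

When a particle is accelerated through voltage V, it gains kinetic energy KE = qV.

The de Broglie wavelength is then λ = h/√(2mqV):

λ = h/√(2mqV)
λ = (6.626 × 10^-34 J·s) / √(2 × 3.34 × 10^-27 kg × 1.602 × 10^-19 C × 98656.2 V)
λ = 6.45 × 10^-14 m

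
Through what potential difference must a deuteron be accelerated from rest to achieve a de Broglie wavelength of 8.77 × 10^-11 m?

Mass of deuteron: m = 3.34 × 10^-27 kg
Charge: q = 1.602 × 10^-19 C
5.33 × 10^-2 V

From λ = h/√(2mqV), we solve for V:

λ² = h²/(2mqV)
V = h²/(2mqλ²)
V = (6.626 × 10^-34 J·s)² / (2 × 3.34 × 10^-27 kg × 1.602 × 10^-19 C × (8.77 × 10^-11 m)²)
V = 5.33 × 10^-2 V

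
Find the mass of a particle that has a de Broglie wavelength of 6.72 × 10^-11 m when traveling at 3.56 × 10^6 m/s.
2.77 × 10^-30 kg

From the de Broglie relation λ = h/(mv), we solve for m:

m = h/(λv)
m = (6.626 × 10^-34 J·s) / (6.72 × 10^-11 m × 3.56 × 10^6 m/s)
m = 2.77 × 10^-30 kg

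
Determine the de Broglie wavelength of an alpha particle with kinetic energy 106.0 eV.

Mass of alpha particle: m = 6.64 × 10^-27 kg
1.40 × 10^-12 m

Using λ = h/√(2mKE):

First convert KE to Joules: KE = 106.0 eV = 1.698 × 10^-17 J

λ = h/√(2mKE)
λ = (6.626 × 10^-34 J·s) / √(2 × 6.64 × 10^-27 kg × 1.698 × 10^-17 J)
λ = 1.40 × 10^-12 m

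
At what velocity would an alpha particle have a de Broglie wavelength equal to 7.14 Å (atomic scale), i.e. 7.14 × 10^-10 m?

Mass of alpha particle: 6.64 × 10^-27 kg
1.40 × 10^2 m/s

From λ = h/(mv), solve for v:

v = h/(mλ)
v = (6.626 × 10^-34 J·s) / (6.64 × 10^-27 kg × 7.14 × 10^-10 m)
v = 1.40 × 10^2 m/s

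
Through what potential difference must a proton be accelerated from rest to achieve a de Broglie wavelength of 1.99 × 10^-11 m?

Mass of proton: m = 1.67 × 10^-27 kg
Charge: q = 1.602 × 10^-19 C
2.07 V

From λ = h/√(2mqV), we solve for V:

λ² = h²/(2mqV)
V = h²/(2mqλ²)
V = (6.626 × 10^-34 J·s)² / (2 × 1.67 × 10^-27 kg × 1.602 × 10^-19 C × (1.99 × 10^-11 m)²)
V = 2.07 V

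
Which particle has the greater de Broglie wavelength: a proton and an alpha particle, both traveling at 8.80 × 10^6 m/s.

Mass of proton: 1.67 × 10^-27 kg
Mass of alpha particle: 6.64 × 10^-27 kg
The proton has the longer wavelength.

Using λ = h/(mv), since both particles have the same velocity, the wavelength depends only on mass.

For proton: λ₁ = h/(m₁v) = 4.51 × 10^-14 m
For alpha particle: λ₂ = h/(m₂v) = 1.13 × 10^-14 m

Since λ ∝ 1/m at constant velocity, the lighter particle has the longer wavelength.

The proton has the longer de Broglie wavelength.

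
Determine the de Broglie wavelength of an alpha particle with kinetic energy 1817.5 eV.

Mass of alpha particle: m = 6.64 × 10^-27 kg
3.37 × 10^-13 m

Using λ = h/√(2mKE):

First convert KE to Joules: KE = 1817.5 eV = 2.912 × 10^-16 J

λ = h/√(2mKE)
λ = (6.626 × 10^-34 J·s) / √(2 × 6.64 × 10^-27 kg × 2.912 × 10^-16 J)
λ = 3.37 × 10^-13 m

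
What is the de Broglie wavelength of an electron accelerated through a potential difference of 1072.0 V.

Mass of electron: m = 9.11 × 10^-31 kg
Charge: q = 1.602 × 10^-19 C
3.75 × 10^-11 m

When a particle is accelerated through voltage V, it gains kinetic energy KE = qV.

The de Broglie wavelength is then λ = h/√(2mqV):

λ = h/√(2mqV)
λ = (6.626 × 10^-34 J·s) / √(2 × 9.11 × 10^-31 kg × 1.602 × 10^-19 C × 1072.0 V)
λ = 3.75 × 10^-11 m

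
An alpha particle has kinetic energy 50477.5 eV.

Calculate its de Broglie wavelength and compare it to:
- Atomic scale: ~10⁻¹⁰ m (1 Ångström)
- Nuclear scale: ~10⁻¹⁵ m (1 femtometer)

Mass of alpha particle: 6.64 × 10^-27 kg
λ = 6.39 × 10^-14 m, which is between nuclear and atomic scales.

Using λ = h/√(2mKE):

KE = 50477.5 eV = 8.087 × 10^-15 J

λ = h/√(2mKE)
λ = (6.626 × 10^-34 J·s) / √(2 × 6.64 × 10^-27 kg × 8.087 × 10^-15 J)
λ = 6.39 × 10^-14 m

Comparison:
- Atomic scale (10⁻¹⁰ m): λ is 0.00064× this size
- Nuclear scale (10⁻¹⁵ m): λ is 64× this size

The wavelength is between nuclear and atomic scales.

This wavelength is appropriate for probing atomic structure but too large for nuclear physics experiments.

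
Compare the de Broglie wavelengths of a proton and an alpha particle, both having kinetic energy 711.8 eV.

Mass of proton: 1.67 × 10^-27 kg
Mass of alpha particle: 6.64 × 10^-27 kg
The proton has the longer wavelength.

Using λ = h/√(2mKE):

For proton: λ₁ = h/√(2m₁KE) = 1.07 × 10^-12 m
For alpha particle: λ₂ = h/√(2m₂KE) = 5.38 × 10^-13 m

Since λ ∝ 1/√m at constant kinetic energy, the lighter particle has the longer wavelength.

The proton has the longer de Broglie wavelength.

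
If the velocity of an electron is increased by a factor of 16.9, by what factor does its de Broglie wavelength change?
The wavelength decreases by a factor of 16.9.

From λ = h/(mv), the wavelength is inversely proportional to velocity:

λ ∝ 1/v

If v → 16.9v, then λ → λ/16.9

When velocity is increased by a factor of 16.9, the wavelength decreases by a factor of 16.9.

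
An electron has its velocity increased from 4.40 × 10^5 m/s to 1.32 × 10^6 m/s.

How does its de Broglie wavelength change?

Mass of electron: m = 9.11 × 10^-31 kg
The wavelength decreases by a factor of 3.

Using λ = h/(mv):

Initial wavelength: λ₁ = h/(mv₁) = 1.65 × 10^-9 m
Final wavelength: λ₂ = h/(mv₂) = 5.51 × 10^-10 m

Since λ ∝ 1/v, when velocity increases by a factor of 3, the wavelength decreases by a factor of 3.

λ₂/λ₁ = v₁/v₂ = 1/3

The wavelength decreases by a factor of 3.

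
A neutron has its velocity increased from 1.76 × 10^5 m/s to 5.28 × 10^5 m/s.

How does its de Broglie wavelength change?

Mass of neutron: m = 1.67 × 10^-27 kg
The wavelength decreases by a factor of 3.

Using λ = h/(mv):

Initial wavelength: λ₁ = h/(mv₁) = 2.25 × 10^-12 m
Final wavelength: λ₂ = h/(mv₂) = 7.51 × 10^-13 m

Since λ ∝ 1/v, when velocity increases by a factor of 3, the wavelength decreases by a factor of 3.

λ₂/λ₁ = v₁/v₂ = 1/3

The wavelength decreases by a factor of 3.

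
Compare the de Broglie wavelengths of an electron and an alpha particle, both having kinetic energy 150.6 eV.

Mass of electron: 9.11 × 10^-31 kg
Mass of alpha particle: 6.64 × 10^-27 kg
The electron has the longer wavelength.

Using λ = h/√(2mKE):

For electron: λ₁ = h/√(2m₁KE) = 9.99 × 10^-11 m
For alpha particle: λ₂ = h/√(2m₂KE) = 1.17 × 10^-12 m

Since λ ∝ 1/√m at constant kinetic energy, the lighter particle has the longer wavelength.

The electron has the longer de Broglie wavelength.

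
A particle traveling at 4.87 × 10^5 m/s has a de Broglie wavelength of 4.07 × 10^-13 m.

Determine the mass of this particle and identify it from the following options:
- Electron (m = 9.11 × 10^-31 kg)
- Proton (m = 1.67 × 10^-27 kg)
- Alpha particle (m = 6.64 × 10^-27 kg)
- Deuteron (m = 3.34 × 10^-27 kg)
The particle is a deuteron.

From λ = h/(mv), solve for mass:

m = h/(λv)
m = (6.626 × 10^-34 J·s) / (4.07 × 10^-13 m × 4.87 × 10^5 m/s)
m = 3.34 × 10^-27 kg

Comparing with the listed masses, this is closest to a deuteron.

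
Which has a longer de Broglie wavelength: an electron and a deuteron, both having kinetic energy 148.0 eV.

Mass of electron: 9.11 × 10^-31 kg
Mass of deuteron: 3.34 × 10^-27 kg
The electron has the longer wavelength.

Using λ = h/√(2mKE):

For electron: λ₁ = h/√(2m₁KE) = 1.01 × 10^-10 m
For deuteron: λ₂ = h/√(2m₂KE) = 1.66 × 10^-12 m

Since λ ∝ 1/√m at constant kinetic energy, the lighter particle has the longer wavelength.

The electron has the longer de Broglie wavelength.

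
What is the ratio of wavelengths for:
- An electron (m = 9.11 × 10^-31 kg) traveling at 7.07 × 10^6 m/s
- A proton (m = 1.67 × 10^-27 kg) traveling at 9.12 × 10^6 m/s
λ₁/λ₂ = 2.36 × 10^3

Using λ = h/(mv):

λ₁ = h/(m₁v₁) = 1.03 × 10^-10 m
λ₂ = h/(m₂v₂) = 4.35 × 10^-14 m

Ratio λ₁/λ₂ = (m₂v₂)/(m₁v₁)
         = (1.67 × 10^-27 kg × 9.12 × 10^6 m/s) / (9.11 × 10^-31 kg × 7.07 × 10^6 m/s)
         = 2.36 × 10^3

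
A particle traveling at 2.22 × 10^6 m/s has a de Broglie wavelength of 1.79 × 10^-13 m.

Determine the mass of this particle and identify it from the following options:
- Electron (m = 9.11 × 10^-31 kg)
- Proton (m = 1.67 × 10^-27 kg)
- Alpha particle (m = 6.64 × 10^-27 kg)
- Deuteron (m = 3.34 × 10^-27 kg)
The particle is a proton.

From λ = h/(mv), solve for mass:

m = h/(λv)
m = (6.626 × 10^-34 J·s) / (1.79 × 10^-13 m × 2.22 × 10^6 m/s)
m = 1.67 × 10^-27 kg

Comparing with the listed masses, this is closest to a proton.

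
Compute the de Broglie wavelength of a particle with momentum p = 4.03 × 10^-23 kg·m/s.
1.64 × 10^-11 m

Using the de Broglie relation λ = h/p:

λ = h/p
λ = (6.626 × 10^-34 J·s) / (4.03 × 10^-23 kg·m/s)
λ = 1.64 × 10^-11 m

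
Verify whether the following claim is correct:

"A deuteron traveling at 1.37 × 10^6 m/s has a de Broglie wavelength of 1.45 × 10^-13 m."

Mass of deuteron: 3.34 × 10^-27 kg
True

The claim is correct.

Using λ = h/(mv):
λ = (6.626 × 10^-34 J·s) / (3.34 × 10^-27 kg × 1.37 × 10^6 m/s)
λ = 1.45 × 10^-13 m

This matches the claimed value.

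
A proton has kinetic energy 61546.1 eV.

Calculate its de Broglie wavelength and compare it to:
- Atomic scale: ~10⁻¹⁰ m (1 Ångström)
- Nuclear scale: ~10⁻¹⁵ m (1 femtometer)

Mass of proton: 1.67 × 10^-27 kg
λ = 1.15 × 10^-13 m, which is between nuclear and atomic scales.

Using λ = h/√(2mKE):

KE = 61546.1 eV = 9.861 × 10^-15 J

λ = h/√(2mKE)
λ = (6.626 × 10^-34 J·s) / √(2 × 1.67 × 10^-27 kg × 9.861 × 10^-15 J)
λ = 1.15 × 10^-13 m

Comparison:
- Atomic scale (10⁻¹⁰ m): λ is 0.0012× this size
- Nuclear scale (10⁻¹⁵ m): λ is 1.2e+02× this size

The wavelength is between nuclear and atomic scales.

This wavelength is appropriate for probing atomic structure but too large for nuclear physics experiments.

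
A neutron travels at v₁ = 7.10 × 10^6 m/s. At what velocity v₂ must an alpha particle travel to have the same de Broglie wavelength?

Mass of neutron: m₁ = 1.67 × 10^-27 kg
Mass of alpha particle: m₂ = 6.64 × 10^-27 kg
v₂ = 1.79 × 10^6 m/s

For equal de Broglie wavelengths: λ₁ = λ₂

h/(m₁v₁) = h/(m₂v₂)
m₁v₁ = m₂v₂
v₂ = v₁ · (m₁/m₂)

v₂ = 7.10 × 10^6 m/s × (1.67 × 10^-27 kg / 6.64 × 10^-27 kg)
v₂ = 1.79 × 10^6 m/s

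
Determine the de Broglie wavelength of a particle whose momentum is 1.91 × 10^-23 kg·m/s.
3.47 × 10^-11 m

Using the de Broglie relation λ = h/p:

λ = h/p
λ = (6.626 × 10^-34 J·s) / (1.91 × 10^-23 kg·m/s)
λ = 3.47 × 10^-11 m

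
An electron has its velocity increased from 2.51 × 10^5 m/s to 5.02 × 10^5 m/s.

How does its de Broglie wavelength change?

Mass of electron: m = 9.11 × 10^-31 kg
The wavelength decreases by a factor of 2.

Using λ = h/(mv):

Initial wavelength: λ₁ = h/(mv₁) = 2.90 × 10^-9 m
Final wavelength: λ₂ = h/(mv₂) = 1.45 × 10^-9 m

Since λ ∝ 1/v, when velocity increases by a factor of 2, the wavelength decreases by a factor of 2.

λ₂/λ₁ = v₁/v₂ = 1/2

The wavelength decreases by a factor of 2.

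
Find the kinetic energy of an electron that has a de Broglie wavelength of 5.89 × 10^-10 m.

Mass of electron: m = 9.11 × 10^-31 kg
6.95 × 10^-19 J (or 4.34 eV)

From λ = h/√(2mKE), we solve for KE:

λ² = h²/(2mKE)
KE = h²/(2mλ²)
KE = (6.626 × 10^-34 J·s)² / (2 × 9.11 × 10^-31 kg × (5.89 × 10^-10 m)²)
KE = 6.95 × 10^-19 J
KE = 4.34 eV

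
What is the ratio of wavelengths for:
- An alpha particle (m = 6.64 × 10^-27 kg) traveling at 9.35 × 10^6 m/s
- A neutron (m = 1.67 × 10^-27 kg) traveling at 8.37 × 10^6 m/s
λ₁/λ₂ = 0.225

Using λ = h/(mv):

λ₁ = h/(m₁v₁) = 1.07 × 10^-14 m
λ₂ = h/(m₂v₂) = 4.74 × 10^-14 m

Ratio λ₁/λ₂ = (m₂v₂)/(m₁v₁)
         = (1.67 × 10^-27 kg × 8.37 × 10^6 m/s) / (6.64 × 10^-27 kg × 9.35 × 10^6 m/s)
         = 0.225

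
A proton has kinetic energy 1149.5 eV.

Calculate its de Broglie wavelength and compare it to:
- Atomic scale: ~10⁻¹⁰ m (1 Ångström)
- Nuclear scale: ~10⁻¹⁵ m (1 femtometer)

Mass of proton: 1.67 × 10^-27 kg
λ = 8.45 × 10^-13 m, which is between nuclear and atomic scales.

Using λ = h/√(2mKE):

KE = 1149.5 eV = 1.842 × 10^-16 J

λ = h/√(2mKE)
λ = (6.626 × 10^-34 J·s) / √(2 × 1.67 × 10^-27 kg × 1.842 × 10^-16 J)
λ = 8.45 × 10^-13 m

Comparison:
- Atomic scale (10⁻¹⁰ m): λ is 0.0084× this size
- Nuclear scale (10⁻¹⁵ m): λ is 8.4e+02× this size

The wavelength is between nuclear and atomic scales.

This wavelength is appropriate for probing atomic structure but too large for nuclear physics experiments.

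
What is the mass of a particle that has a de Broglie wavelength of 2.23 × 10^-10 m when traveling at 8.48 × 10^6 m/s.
3.50 × 10^-31 kg

From the de Broglie relation λ = h/(mv), we solve for m:

m = h/(λv)
m = (6.626 × 10^-34 J·s) / (2.23 × 10^-10 m × 8.48 × 10^6 m/s)
m = 3.50 × 10^-31 kg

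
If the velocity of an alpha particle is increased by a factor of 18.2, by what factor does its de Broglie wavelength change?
The wavelength decreases by a factor of 18.2.

From λ = h/(mv), the wavelength is inversely proportional to velocity:

λ ∝ 1/v

If v → 18.2v, then λ → λ/18.2

When velocity is increased by a factor of 18.2, the wavelength decreases by a factor of 18.2.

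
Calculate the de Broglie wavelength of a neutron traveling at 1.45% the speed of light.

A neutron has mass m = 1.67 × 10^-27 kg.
9.13 × 10^-14 m

Using the de Broglie relation λ = h/(mv):

v = 1.45% × c = 4.347 × 10^6 m/s

λ = h/(mv)
λ = (6.626 × 10^-34 J·s) / (1.67 × 10^-27 kg × 4.347 × 10^6 m/s)
λ = 9.13 × 10^-14 m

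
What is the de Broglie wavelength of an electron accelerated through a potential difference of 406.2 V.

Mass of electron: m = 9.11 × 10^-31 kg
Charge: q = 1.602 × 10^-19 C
6.09 × 10^-11 m

When a particle is accelerated through voltage V, it gains kinetic energy KE = qV.

The de Broglie wavelength is then λ = h/√(2mqV):

λ = h/√(2mqV)
λ = (6.626 × 10^-34 J·s) / √(2 × 9.11 × 10^-31 kg × 1.602 × 10^-19 C × 406.2 V)
λ = 6.09 × 10^-11 m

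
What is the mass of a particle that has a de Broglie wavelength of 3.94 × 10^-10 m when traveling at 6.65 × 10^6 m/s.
2.53 × 10^-31 kg

From the de Broglie relation λ = h/(mv), we solve for m:

m = h/(λv)
m = (6.626 × 10^-34 J·s) / (3.94 × 10^-10 m × 6.65 × 10^6 m/s)
m = 2.53 × 10^-31 kg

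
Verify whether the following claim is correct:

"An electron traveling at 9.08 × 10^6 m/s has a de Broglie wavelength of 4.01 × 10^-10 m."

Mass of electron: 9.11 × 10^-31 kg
False

The claim is incorrect.

Using λ = h/(mv):
λ = (6.626 × 10^-34 J·s) / (9.11 × 10^-31 kg × 9.08 × 10^6 m/s)
λ = 8.01 × 10^-11 m

The actual wavelength differs from the claimed 4.01 × 10^-10 m.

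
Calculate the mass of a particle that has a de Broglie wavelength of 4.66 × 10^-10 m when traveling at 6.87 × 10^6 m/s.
2.07 × 10^-31 kg

From the de Broglie relation λ = h/(mv), we solve for m:

m = h/(λv)
m = (6.626 × 10^-34 J·s) / (4.66 × 10^-10 m × 6.87 × 10^6 m/s)
m = 2.07 × 10^-31 kg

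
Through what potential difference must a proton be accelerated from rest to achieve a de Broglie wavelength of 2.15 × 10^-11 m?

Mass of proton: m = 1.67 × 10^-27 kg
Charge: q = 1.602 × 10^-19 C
1.78 V

From λ = h/√(2mqV), we solve for V:

λ² = h²/(2mqV)
V = h²/(2mqλ²)
V = (6.626 × 10^-34 J·s)² / (2 × 1.67 × 10^-27 kg × 1.602 × 10^-19 C × (2.15 × 10^-11 m)²)
V = 1.78 V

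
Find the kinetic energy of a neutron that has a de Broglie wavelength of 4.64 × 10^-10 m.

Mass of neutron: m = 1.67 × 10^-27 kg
6.11 × 10^-22 J (or 3.81 × 10^-3 eV)

From λ = h/√(2mKE), we solve for KE:

λ² = h²/(2mKE)
KE = h²/(2mλ²)
KE = (6.626 × 10^-34 J·s)² / (2 × 1.67 × 10^-27 kg × (4.64 × 10^-10 m)²)
KE = 6.11 × 10^-22 J
KE = 3.81 × 10^-3 eV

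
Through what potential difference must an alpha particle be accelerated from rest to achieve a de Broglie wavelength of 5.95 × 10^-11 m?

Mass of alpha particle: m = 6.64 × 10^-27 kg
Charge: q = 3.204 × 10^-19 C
2.91 × 10^-2 V

From λ = h/√(2mqV), we solve for V:

λ² = h²/(2mqV)
V = h²/(2mqλ²)
V = (6.626 × 10^-34 J·s)² / (2 × 6.64 × 10^-27 kg × 3.204 × 10^-19 C × (5.95 × 10^-11 m)²)
V = 2.91 × 10^-2 V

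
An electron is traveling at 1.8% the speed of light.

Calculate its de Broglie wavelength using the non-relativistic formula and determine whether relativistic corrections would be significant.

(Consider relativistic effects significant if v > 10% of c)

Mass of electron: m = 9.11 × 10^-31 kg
No, relativistic corrections are not needed.

Using the non-relativistic de Broglie formula λ = h/(mv):

v = 1.8% × c = 5.396 × 10^6 m/s

λ = h/(mv)
λ = (6.626 × 10^-34 J·s) / (9.11 × 10^-31 kg × 5.396 × 10^6 m/s)
λ = 1.35 × 10^-10 m

Since v = 1.8% of c < 10% of c, relativistic corrections are NOT significant and this non-relativistic result is a good approximation.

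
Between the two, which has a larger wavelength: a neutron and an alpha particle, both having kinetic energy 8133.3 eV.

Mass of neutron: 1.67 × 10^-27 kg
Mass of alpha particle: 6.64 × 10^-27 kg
The neutron has the longer wavelength.

Using λ = h/√(2mKE):

For neutron: λ₁ = h/√(2m₁KE) = 3.18 × 10^-13 m
For alpha particle: λ₂ = h/√(2m₂KE) = 1.59 × 10^-13 m

Since λ ∝ 1/√m at constant kinetic energy, the lighter particle has the longer wavelength.

The neutron has the longer de Broglie wavelength.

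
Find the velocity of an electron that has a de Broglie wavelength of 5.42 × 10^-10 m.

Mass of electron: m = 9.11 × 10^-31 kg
1.34 × 10^6 m/s

From the de Broglie relation λ = h/(mv), we solve for v:

v = h/(mλ)
v = (6.626 × 10^-34 J·s) / (9.11 × 10^-31 kg × 5.42 × 10^-10 m)
v = 1.34 × 10^6 m/s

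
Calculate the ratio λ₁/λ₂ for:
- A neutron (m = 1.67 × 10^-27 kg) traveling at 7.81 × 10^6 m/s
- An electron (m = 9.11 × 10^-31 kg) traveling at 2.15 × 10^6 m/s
λ₁/λ₂ = 1.50 × 10^-4

Using λ = h/(mv):

λ₁ = h/(m₁v₁) = 5.08 × 10^-14 m
λ₂ = h/(m₂v₂) = 3.38 × 10^-10 m

Ratio λ₁/λ₂ = (m₂v₂)/(m₁v₁)
         = (9.11 × 10^-31 kg × 2.15 × 10^6 m/s) / (1.67 × 10^-27 kg × 7.81 × 10^6 m/s)
         = 1.50 × 10^-4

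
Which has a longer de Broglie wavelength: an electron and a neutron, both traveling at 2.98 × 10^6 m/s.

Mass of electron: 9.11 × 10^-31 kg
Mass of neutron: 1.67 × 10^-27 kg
The electron has the longer wavelength.

Using λ = h/(mv), since both particles have the same velocity, the wavelength depends only on mass.

For electron: λ₁ = h/(m₁v) = 2.44 × 10^-10 m
For neutron: λ₂ = h/(m₂v) = 1.33 × 10^-13 m

Since λ ∝ 1/m at constant velocity, the lighter particle has the longer wavelength.

The electron has the longer de Broglie wavelength.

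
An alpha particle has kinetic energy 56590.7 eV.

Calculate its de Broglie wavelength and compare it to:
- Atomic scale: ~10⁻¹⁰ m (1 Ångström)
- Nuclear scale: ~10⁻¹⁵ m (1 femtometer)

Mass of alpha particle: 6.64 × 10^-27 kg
λ = 6.04 × 10^-14 m, which is between nuclear and atomic scales.

Using λ = h/√(2mKE):

KE = 56590.7 eV = 9.067 × 10^-15 J

λ = h/√(2mKE)
λ = (6.626 × 10^-34 J·s) / √(2 × 6.64 × 10^-27 kg × 9.067 × 10^-15 J)
λ = 6.04 × 10^-14 m

Comparison:
- Atomic scale (10⁻¹⁰ m): λ is 0.0006× this size
- Nuclear scale (10⁻¹⁵ m): λ is 60× this size

The wavelength is between nuclear and atomic scales.

This wavelength is appropriate for probing atomic structure but too large for nuclear physics experiments.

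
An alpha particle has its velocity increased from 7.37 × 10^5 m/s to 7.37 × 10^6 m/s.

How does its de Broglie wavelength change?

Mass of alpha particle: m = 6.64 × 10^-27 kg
The wavelength decreases by a factor of 10.

Using λ = h/(mv):

Initial wavelength: λ₁ = h/(mv₁) = 1.35 × 10^-13 m
Final wavelength: λ₂ = h/(mv₂) = 1.35 × 10^-14 m

Since λ ∝ 1/v, when velocity increases by a factor of 10, the wavelength decreases by a factor of 10.

λ₂/λ₁ = v₁/v₂ = 1/10

The wavelength decreases by a factor of 10.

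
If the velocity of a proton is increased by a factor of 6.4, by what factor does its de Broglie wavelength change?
The wavelength decreases by a factor of 6.4.

From λ = h/(mv), the wavelength is inversely proportional to velocity:

λ ∝ 1/v

If v → 6.4v, then λ → λ/6.4

When velocity is increased by a factor of 6.4, the wavelength decreases by a factor of 6.4.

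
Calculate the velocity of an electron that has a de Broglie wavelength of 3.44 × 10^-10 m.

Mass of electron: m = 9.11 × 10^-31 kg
2.11 × 10^6 m/s

From the de Broglie relation λ = h/(mv), we solve for v:

v = h/(mλ)
v = (6.626 × 10^-34 J·s) / (9.11 × 10^-31 kg × 3.44 × 10^-10 m)
v = 2.11 × 10^6 m/s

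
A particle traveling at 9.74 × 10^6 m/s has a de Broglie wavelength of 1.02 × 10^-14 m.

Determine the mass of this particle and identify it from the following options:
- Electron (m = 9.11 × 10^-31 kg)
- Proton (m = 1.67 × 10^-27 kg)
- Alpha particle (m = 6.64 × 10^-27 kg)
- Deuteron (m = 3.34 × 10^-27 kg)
The particle is an alpha particle.

From λ = h/(mv), solve for mass:

m = h/(λv)
m = (6.626 × 10^-34 J·s) / (1.02 × 10^-14 m × 9.74 × 10^6 m/s)
m = 6.67 × 10^-27 kg

Comparing with the listed masses, this is closest to an alpha particle.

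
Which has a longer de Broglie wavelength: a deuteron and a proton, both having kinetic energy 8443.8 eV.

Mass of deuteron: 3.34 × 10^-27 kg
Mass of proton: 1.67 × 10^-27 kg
The proton has the longer wavelength.

Using λ = h/√(2mKE):

For deuteron: λ₁ = h/√(2m₁KE) = 2.20 × 10^-13 m
For proton: λ₂ = h/√(2m₂KE) = 3.12 × 10^-13 m

Since λ ∝ 1/√m at constant kinetic energy, the lighter particle has the longer wavelength.

The proton has the longer de Broglie wavelength.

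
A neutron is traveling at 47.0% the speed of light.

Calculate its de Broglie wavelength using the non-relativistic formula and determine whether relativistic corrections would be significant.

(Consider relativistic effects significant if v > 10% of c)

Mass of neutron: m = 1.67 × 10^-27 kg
Yes, relativistic corrections are needed.

Using the non-relativistic de Broglie formula λ = h/(mv):

v = 47.0% × c = 1.409 × 10^8 m/s

λ = h/(mv)
λ = (6.626 × 10^-34 J·s) / (1.67 × 10^-27 kg × 1.409 × 10^8 m/s)
λ = 2.82 × 10^-15 m

Since v = 47.0% of c > 10% of c, relativistic corrections ARE significant and the actual wavelength would differ from this non-relativistic estimate.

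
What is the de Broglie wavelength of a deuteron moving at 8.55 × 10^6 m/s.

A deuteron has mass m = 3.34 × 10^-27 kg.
2.32 × 10^-14 m

Using the de Broglie relation λ = h/(mv):

λ = h/(mv)
λ = (6.626 × 10^-34 J·s) / (3.34 × 10^-27 kg × 8.55 × 10^6 m/s)
λ = 2.32 × 10^-14 m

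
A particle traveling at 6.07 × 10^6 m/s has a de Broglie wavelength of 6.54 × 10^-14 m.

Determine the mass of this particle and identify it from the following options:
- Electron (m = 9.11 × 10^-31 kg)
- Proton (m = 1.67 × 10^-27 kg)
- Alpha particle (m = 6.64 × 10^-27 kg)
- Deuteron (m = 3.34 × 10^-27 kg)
The particle is a proton.

From λ = h/(mv), solve for mass:

m = h/(λv)
m = (6.626 × 10^-34 J·s) / (6.54 × 10^-14 m × 6.07 × 10^6 m/s)
m = 1.67 × 10^-27 kg

Comparing with the listed masses, this is closest to a proton.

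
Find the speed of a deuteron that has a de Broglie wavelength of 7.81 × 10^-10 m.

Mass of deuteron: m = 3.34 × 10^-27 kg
2.54 × 10^2 m/s

From the de Broglie relation λ = h/(mv), we solve for v:

v = h/(mλ)
v = (6.626 × 10^-34 J·s) / (3.34 × 10^-27 kg × 7.81 × 10^-10 m)
v = 2.54 × 10^2 m/s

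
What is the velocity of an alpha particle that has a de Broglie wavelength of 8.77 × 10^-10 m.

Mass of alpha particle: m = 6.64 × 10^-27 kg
1.14 × 10^2 m/s

From the de Broglie relation λ = h/(mv), we solve for v:

v = h/(mλ)
v = (6.626 × 10^-34 J·s) / (6.64 × 10^-27 kg × 8.77 × 10^-10 m)
v = 1.14 × 10^2 m/s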